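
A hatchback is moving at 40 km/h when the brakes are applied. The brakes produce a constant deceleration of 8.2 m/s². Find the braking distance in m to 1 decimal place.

40 km/h ÷ 3.6 = 11.1111 m/s.
Braking distance = v²/(2a) = 11.1111² / (2 × 8.200) = 123.457 / 16.400 = 7.528 m.

Braking distance ≈ 7.5 m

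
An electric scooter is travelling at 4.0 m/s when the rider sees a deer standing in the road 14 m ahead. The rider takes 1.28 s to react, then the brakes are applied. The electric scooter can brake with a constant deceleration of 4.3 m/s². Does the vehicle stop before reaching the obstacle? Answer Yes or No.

Reaction distance = 4.0000 × 1.28 = 5.120 m.
Braking distance = v²/(2a) = 16.000 / 8.600 = 1.860 m.
Total stopping distance = 5.120 + 1.860 = 6.980 m, vs 14 m available — it stops with 14 − 6.980 = 7.020 m to spare.

Yes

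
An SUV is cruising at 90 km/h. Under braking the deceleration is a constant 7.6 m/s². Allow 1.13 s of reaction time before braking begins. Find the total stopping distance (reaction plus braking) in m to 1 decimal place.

90 km/h ÷ 3.6 = 25.0000 m/s.
Reaction distance = v·t_r = 25.0000 × 1.13 = 28.250 m.
Braking distance = v²/(2a) = 25.0000² / (2 × 7.600) = 625.000 / 15.200 = 41.118 m.
Total = 28.250 + 41.118 = 69.368 m.

Total stopping distance ≈ 69.4 m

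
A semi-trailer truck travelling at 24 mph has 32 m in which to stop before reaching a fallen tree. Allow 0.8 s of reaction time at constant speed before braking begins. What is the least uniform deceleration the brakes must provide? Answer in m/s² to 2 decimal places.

24 mph × 0.44704 = 10.7290 m/s.
Distance covered during reaction = 10.7290 × 0.8 = 8.583 m.
Distance available for braking: 32 − 8.583 = 23.417 m.
v² = 2a·d ⇒ a = v²/(2d) = 10.7290² / (2 × 23.417) = 115.111 / 46.834 = 2.4579 m/s².

Required deceleration ≈ 2.46 m/s²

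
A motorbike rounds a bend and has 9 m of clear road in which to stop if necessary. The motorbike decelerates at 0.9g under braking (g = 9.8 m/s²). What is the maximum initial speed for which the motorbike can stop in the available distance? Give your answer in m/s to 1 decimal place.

Maximum speed ≈ 12.6 m/s

a = 0.9 × 9.8 = 8.820 m/s².
v²/(2a) = d ⇒ v = √(2 × 8.820 × 9) = √158.76 = 12.6000 m/s.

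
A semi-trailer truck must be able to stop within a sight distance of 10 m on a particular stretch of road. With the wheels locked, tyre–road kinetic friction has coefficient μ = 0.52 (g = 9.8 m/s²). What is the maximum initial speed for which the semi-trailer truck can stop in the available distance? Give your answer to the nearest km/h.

Maximum speed ≈ 36 km/h

a = μg = 0.52 × 9.8 = 5.096 m/s².
v²/(2a) = d ⇒ v = √(2 × 5.096 × 10) = √101.92 = 10.0955 m/s.
10.0955 m/s × 3.6 = 36.344 km/h.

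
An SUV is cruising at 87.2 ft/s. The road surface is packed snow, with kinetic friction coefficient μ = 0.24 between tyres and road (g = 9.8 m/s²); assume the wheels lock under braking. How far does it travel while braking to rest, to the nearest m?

Braking distance ≈ 150 m

87.2 ft/s × 0.3048 = 26.5786 m/s.
a = μg = 0.24 × 9.8 = 2.352 m/s².
Braking distance = v²/(2a) = 26.5786² / (2 × 2.352) = 706.422 / 4.704 = 150.175 m.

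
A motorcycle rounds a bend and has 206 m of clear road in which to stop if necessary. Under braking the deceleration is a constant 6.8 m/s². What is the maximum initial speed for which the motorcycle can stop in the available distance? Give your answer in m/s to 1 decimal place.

v²/(2a) = d ⇒ v = √(2 × 6.800 × 206) = √2801.60 = 52.9301 m/s.

Maximum speed ≈ 52.9 m/s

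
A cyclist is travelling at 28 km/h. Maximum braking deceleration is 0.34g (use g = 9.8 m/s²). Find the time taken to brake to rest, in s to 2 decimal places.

28 km/h ÷ 3.6 = 7.7778 m/s.
a = 0.34 × 9.8 = 3.332 m/s².
Braking time = v/a = 7.7778 / 3.332 = 2.334 s.

Braking time ≈ 2.33 s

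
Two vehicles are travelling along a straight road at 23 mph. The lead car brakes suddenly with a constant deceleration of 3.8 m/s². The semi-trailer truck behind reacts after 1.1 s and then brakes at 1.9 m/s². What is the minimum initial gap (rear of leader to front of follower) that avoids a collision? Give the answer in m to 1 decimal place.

Minimum gap ≈ 25.2 m

23 mph × 0.44704 = 10.2819 m/s.
Leader travels v²/(2a_L) = 105.717 / 7.600 = 13.910 m before stopping.
Follower covers v·t_r = 10.2819 × 1.1 = 11.310 m while reacting, then v²/(2a_F) = 105.717 / 3.800 = 27.820 m while braking, for a total of 11.310 + 27.820 = 39.130 m.
Since a_F ≤ a_L and the follower starts braking later, the follower is never slower than the leader, so the closest approach is when both have stopped.
Minimum gap = 39.130 − 13.910 = 25.220 m.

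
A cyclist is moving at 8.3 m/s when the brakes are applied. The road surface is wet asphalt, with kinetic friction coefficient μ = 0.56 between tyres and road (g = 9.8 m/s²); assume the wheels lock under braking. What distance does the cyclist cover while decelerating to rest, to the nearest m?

a = μg = 0.56 × 9.8 = 5.488 m/s².
Braking distance = v²/(2a) = 8.3000² / (2 × 5.488) = 68.890 / 10.976 = 6.276 m.

Braking distance ≈ 6 m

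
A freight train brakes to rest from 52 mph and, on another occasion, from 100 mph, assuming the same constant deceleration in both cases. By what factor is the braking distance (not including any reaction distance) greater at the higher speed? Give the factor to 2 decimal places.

Factor ≈ 3.70

Braking distance d = v²/(2a), so with a fixed, d ∝ v².
Factor = (100/52)² = 1.9231² = 3.6983.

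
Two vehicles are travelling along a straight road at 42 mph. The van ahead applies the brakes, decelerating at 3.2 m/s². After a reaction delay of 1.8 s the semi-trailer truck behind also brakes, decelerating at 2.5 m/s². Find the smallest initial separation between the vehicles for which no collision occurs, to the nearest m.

Minimum gap ≈ 49 m

42 mph × 0.44704 = 18.7757 m/s.
Leader travels v²/(2a_L) = 352.527 / 6.400 = 55.082 m before stopping.
Follower covers v·t_r = 18.7757 × 1.8 = 33.796 m while reacting, then v²/(2a_F) = 352.527 / 5.000 = 70.505 m while braking, for a total of 33.796 + 70.505 = 104.301 m.
Since a_F ≤ a_L and the follower starts braking later, the follower is never slower than the leader, so the closest approach is when both have stopped.
Minimum gap = 104.301 − 55.082 = 49.219 m.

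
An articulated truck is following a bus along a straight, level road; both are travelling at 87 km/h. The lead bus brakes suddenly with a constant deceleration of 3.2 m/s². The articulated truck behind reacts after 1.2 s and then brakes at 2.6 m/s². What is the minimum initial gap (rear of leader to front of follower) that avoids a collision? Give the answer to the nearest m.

87 km/h ÷ 3.6 = 24.1667 m/s.
Leader travels v²/(2a_L) = 584.029 / 6.400 = 91.255 m before stopping.
Follower covers v·t_r = 24.1667 × 1.2 = 29.000 m while reacting, then v²/(2a_F) = 584.029 / 5.200 = 112.313 m while braking, for a total of 29.000 + 112.313 = 141.313 m.
Since a_F ≤ a_L and the follower starts braking later, the follower is never slower than the leader, so the closest approach is when both have stopped.
Minimum gap = 141.313 − 91.255 = 50.058 m.

Minimum gap ≈ 50 m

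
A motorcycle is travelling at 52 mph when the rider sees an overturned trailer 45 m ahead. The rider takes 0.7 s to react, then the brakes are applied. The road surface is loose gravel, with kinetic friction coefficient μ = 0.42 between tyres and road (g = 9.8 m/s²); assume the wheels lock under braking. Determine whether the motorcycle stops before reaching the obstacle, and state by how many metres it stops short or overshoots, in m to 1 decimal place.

No — it overshoots by 36.9 m

52 mph × 0.44704 = 23.2461 m/s.
a = μg = 0.42 × 9.8 = 4.116 m/s².
Reaction distance = 23.2461 × 0.7 = 16.272 m.
Braking distance = v²/(2a) = 540.381 / 8.232 = 65.644 m.
Total stopping distance = 16.272 + 65.644 = 81.916 m, vs 45 m available — it cannot stop in time and overshoots by 81.916 − 45 = 36.916 m.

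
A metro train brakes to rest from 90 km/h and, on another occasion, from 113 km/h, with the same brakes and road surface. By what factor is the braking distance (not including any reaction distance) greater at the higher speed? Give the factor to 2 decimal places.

Factor ≈ 1.58

Braking distance d = v²/(2a), so with a fixed, d ∝ v².
Factor = (113/90)² = 1.2556² = 1.5765.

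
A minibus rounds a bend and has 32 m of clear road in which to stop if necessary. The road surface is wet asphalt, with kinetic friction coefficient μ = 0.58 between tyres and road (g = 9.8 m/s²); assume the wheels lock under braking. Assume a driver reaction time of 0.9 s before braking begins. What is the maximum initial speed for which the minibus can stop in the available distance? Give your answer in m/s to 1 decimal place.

a = μg = 0.58 × 9.8 = 5.684 m/s².
Stopping distance: v·t_r + v²/(2a) = 32 with t_r = 0.9 s and a = 5.684 m/s².
So v² + 10.231 v − 363.78 = 0.
Positive root: v = −a·t_r + √((a·t_r)² + 2a·d) = −5.116 + √(26.173 + 363.78) = 14.6312 m/s.

Maximum speed ≈ 14.6 m/s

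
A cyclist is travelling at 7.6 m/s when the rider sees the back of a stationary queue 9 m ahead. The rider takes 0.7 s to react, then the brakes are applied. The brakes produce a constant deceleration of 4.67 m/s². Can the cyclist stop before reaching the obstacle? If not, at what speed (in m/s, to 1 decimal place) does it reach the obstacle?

Reaction distance = 7.6000 × 0.7 = 5.320 m.
Braking distance needed to stop: v²/(2a) = 57.760 / 9.340 = 6.184 m, so total needed = 5.320 + 6.184 = 11.504 m > 9 m — it cannot stop.
Distance remaining when braking begins: 9 − 5.320 = 3.680 m.
v² = v₀² − 2a·d = 57.760 − 2 × 4.670 × 3.680 = 23.389 m²/s².
v = √23.389 = 4.836 m/s.

No — it strikes the obstacle at 4.8 m/s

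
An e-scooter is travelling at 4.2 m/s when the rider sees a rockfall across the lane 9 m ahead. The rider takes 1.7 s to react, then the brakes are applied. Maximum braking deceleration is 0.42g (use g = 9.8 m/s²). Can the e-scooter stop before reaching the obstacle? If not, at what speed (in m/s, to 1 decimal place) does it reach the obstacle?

No — it strikes the obstacle at 1.5 m/s

a = 0.42 × 9.8 = 4.116 m/s².
Reaction distance = 4.2000 × 1.7 = 7.140 m.
Braking distance needed to stop: v²/(2a) = 17.640 / 8.232 = 2.143 m, so total needed = 7.140 + 2.143 = 9.283 m > 9 m — it cannot stop.
Distance remaining when braking begins: 9 − 7.140 = 1.860 m.
v² = v₀² − 2a·d = 17.640 − 2 × 4.116 × 1.860 = 2.328 m²/s².
v = √2.328 = 1.526 m/s.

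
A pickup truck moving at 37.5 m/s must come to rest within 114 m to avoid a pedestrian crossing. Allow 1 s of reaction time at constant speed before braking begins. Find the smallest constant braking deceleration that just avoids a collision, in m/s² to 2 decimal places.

Distance covered during reaction = 37.5000 × 1 = 37.500 m.
Distance available for braking: 114 − 37.500 = 76.500 m.
v² = 2a·d ⇒ a = v²/(2d) = 37.5000² / (2 × 76.500) = 1406.250 / 153.000 = 9.1912 m/s².

Required deceleration ≈ 9.19 m/s²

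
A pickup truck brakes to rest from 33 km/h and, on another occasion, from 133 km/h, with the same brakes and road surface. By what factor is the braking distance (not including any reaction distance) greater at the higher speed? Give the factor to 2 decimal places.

Factor ≈ 16.24

Braking distance d = v²/(2a), so with a fixed, d ∝ v².
Factor = (133/33)² = 4.0303² = 16.2433.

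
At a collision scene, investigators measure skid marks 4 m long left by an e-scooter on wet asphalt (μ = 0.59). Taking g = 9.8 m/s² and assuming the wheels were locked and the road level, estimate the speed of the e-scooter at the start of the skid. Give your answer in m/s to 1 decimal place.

Deceleration a = μg = 0.59 × 9.8 = 5.782 m/s².
v = √(2a·d) = √(2 × 5.782 × 4) = √46.256 = 6.8012 m/s.

Initial speed ≈ 6.8 m/s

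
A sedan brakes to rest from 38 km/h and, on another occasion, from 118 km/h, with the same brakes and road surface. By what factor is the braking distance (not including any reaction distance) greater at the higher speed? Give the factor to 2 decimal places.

Braking distance d = v²/(2a), so with a fixed, d ∝ v².
Factor = (118/38)² = 3.1053² = 9.6429.

Factor ≈ 9.64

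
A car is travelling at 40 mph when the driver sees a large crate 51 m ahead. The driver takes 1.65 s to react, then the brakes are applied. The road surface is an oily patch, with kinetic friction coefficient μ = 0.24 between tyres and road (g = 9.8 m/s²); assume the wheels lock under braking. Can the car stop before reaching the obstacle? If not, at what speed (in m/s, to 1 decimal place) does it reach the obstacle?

40 mph × 0.44704 = 17.8816 m/s.
a = μg = 0.24 × 9.8 = 2.352 m/s².
Reaction distance = 17.8816 × 1.65 = 29.505 m.
Braking distance needed to stop: v²/(2a) = 319.752 / 4.704 = 67.974 m, so total needed = 29.505 + 67.974 = 97.479 m > 51 m — it cannot stop.
Distance remaining when braking begins: 51 − 29.505 = 21.495 m.
v² = v₀² − 2a·d = 319.752 − 2 × 2.352 × 21.495 = 218.640 m²/s².
v = √218.640 = 14.786 m/s.

No — it strikes the obstacle at 14.8 m/s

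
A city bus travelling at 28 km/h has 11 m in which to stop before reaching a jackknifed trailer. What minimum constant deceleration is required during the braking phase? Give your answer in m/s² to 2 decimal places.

28 km/h ÷ 3.6 = 7.7778 m/s.
v² = 2a·d ⇒ a = v²/(2d) = 7.7778² / (2 × 11.000) = 60.494 / 22.000 = 2.7497 m/s².

Required deceleration ≈ 2.75 m/s²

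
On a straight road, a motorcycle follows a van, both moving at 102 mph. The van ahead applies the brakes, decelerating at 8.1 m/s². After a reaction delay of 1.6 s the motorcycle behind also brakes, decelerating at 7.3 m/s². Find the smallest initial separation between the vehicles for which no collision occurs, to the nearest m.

Minimum gap ≈ 87 m

102 mph × 0.44704 = 45.5981 m/s.
Leader travels v²/(2a_L) = 2079.187 / 16.200 = 128.345 m before stopping.
Follower covers v·t_r = 45.5981 × 1.6 = 72.957 m while reacting, then v²/(2a_F) = 2079.187 / 14.600 = 142.410 m while braking, for a total of 72.957 + 142.410 = 215.367 m.
Since a_F ≤ a_L and the follower starts braking later, the follower is never slower than the leader, so the closest approach is when both have stopped.
Minimum gap = 215.367 − 128.345 = 87.022 m.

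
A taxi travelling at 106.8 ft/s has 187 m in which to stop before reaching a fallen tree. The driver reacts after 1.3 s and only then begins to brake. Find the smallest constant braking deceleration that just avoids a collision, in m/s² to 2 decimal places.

Required deceleration ≈ 3.66 m/s²

106.8 ft/s × 0.3048 = 32.5526 m/s.
Distance covered during reaction = 32.5526 × 1.3 = 42.318 m.
Distance available for braking: 187 − 42.318 = 144.682 m.
v² = 2a·d ⇒ a = v²/(2d) = 32.5526² / (2 × 144.682) = 1059.672 / 289.364 = 3.6621 m/s².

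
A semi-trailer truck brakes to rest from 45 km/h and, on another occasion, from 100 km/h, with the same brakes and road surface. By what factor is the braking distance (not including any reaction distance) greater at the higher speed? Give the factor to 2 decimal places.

Braking distance d = v²/(2a), so with a fixed, d ∝ v².
Factor = (100/45)² = 2.2222² = 4.9382.

Factor ≈ 4.94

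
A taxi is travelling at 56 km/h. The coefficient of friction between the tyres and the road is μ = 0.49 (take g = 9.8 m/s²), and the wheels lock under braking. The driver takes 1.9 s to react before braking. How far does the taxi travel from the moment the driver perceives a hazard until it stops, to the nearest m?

Total stopping distance ≈ 55 m

56 km/h ÷ 3.6 = 15.5556 m/s.
a = μg = 0.49 × 9.8 = 4.802 m/s².
Reaction distance = v·t_r = 15.5556 × 1.9 = 29.556 m.
Braking distance = v²/(2a) = 15.5556² / (2 × 4.802) = 241.977 / 9.604 = 25.195 m.
Total = 29.556 + 25.195 = 54.751 m.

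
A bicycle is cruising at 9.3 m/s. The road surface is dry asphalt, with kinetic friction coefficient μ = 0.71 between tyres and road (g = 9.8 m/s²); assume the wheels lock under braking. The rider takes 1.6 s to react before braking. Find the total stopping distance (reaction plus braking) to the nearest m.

Total stopping distance ≈ 21 m

a = μg = 0.71 × 9.8 = 6.958 m/s².
Reaction distance = v·t_r = 9.3000 × 1.6 = 14.880 m.
Braking distance = v²/(2a) = 9.3000² / (2 × 6.958) = 86.490 / 13.916 = 6.215 m.
Total = 14.880 + 6.215 = 21.095 m.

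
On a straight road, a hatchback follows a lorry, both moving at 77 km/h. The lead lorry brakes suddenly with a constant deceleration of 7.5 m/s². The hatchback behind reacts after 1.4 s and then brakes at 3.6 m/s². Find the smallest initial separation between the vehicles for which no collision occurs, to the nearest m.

77 km/h ÷ 3.6 = 21.3889 m/s.
Leader travels v²/(2a_L) = 457.485 / 15.000 = 30.499 m before stopping.
Follower covers v·t_r = 21.3889 × 1.4 = 29.944 m while reacting, then v²/(2a_F) = 457.485 / 7.200 = 63.540 m while braking, for a total of 29.944 + 63.540 = 93.484 m.
Since a_F ≤ a_L and the follower starts braking later, the follower is never slower than the leader, so the closest approach is when both have stopped.
Minimum gap = 93.484 − 30.499 = 62.985 m.

Minimum gap ≈ 63 m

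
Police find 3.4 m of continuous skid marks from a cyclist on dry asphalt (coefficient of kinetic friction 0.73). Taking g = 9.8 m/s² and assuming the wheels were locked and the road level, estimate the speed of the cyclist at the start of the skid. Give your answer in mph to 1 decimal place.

Deceleration a = μg = 0.73 × 9.8 = 7.154 m/s².
v = √(2a·d) = √(2 × 7.154 × 3.4) = √48.647 = 6.9747 m/s.
= 6.9747 ÷ 0.44704 = 15.602 mph.

Initial speed ≈ 15.6 mph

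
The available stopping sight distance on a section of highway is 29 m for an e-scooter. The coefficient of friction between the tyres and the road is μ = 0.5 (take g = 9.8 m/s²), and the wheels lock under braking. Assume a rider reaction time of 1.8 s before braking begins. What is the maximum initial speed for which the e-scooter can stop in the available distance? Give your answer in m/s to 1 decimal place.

a = μg = 0.5 × 9.8 = 4.900 m/s².
Stopping distance: v·t_r + v²/(2a) = 29 with t_r = 1.8 s and a = 4.900 m/s².
So v² + 17.640 v − 284.20 = 0.
Positive root: v = −a·t_r + √((a·t_r)² + 2a·d) = −8.820 + √(77.792 + 284.20) = 10.2061 m/s.

Maximum speed ≈ 10.2 m/s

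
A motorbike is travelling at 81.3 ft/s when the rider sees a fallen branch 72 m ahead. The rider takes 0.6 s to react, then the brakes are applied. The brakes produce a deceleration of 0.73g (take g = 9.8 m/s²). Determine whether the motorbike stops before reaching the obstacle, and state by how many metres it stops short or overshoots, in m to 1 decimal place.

81.3 ft/s × 0.3048 = 24.7802 m/s.
a = 0.73 × 9.8 = 7.154 m/s².
Reaction distance = 24.7802 × 0.6 = 14.868 m.
Braking distance = v²/(2a) = 614.058 / 14.308 = 42.917 m.
Total stopping distance = 14.868 + 42.917 = 57.785 m, vs 72 m available — it stops with 72 − 57.785 = 14.215 m to spare.

Yes — it stops 14.2 m short of the obstacle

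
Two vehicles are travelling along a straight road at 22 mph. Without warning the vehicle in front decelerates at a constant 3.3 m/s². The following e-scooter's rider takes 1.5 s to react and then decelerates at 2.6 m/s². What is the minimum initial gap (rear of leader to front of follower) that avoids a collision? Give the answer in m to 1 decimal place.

Minimum gap ≈ 18.7 m

22 mph × 0.44704 = 9.8349 m/s.
Leader travels v²/(2a_L) = 96.725 / 6.600 = 14.655 m before stopping.
Follower covers v·t_r = 9.8349 × 1.5 = 14.752 m while reacting, then v²/(2a_F) = 96.725 / 5.200 = 18.601 m while braking, for a total of 14.752 + 18.601 = 33.353 m.
Since a_F ≤ a_L and the follower starts braking later, the follower is never slower than the leader, so the closest approach is when both have stopped.
Minimum gap = 33.353 − 14.655 = 18.698 m.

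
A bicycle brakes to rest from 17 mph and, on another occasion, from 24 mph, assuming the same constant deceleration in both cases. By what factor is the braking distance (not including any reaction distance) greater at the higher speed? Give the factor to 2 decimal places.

Factor ≈ 1.99

Braking distance d = v²/(2a), so with a fixed, d ∝ v².
Factor = (24/17)² = 1.4118² = 1.9932.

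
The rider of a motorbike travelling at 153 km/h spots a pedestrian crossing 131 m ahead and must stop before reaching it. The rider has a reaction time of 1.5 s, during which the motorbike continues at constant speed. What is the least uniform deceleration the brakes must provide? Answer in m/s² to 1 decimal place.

Required deceleration ≈ 13.4 m/s²

153 km/h ÷ 3.6 = 42.5000 m/s.
Distance covered during reaction = 42.5000 × 1.5 = 63.750 m.
Distance available for braking: 131 − 63.750 = 67.250 m.
v² = 2a·d ⇒ a = v²/(2d) = 42.5000² / (2 × 67.250) = 1806.250 / 134.500 = 13.4294 m/s².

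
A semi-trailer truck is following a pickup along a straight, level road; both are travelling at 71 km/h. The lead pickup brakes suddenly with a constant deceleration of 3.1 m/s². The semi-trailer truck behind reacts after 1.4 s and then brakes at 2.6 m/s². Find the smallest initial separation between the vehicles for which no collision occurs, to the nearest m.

71 km/h ÷ 3.6 = 19.7222 m/s.
Leader travels v²/(2a_L) = 388.965 / 6.200 = 62.736 m before stopping.
Follower covers v·t_r = 19.7222 × 1.4 = 27.611 m while reacting, then v²/(2a_F) = 388.965 / 5.200 = 74.801 m while braking, for a total of 27.611 + 74.801 = 102.412 m.
Since a_F ≤ a_L and the follower starts braking later, the follower is never slower than the leader, so the closest approach is when both have stopped.
Minimum gap = 102.412 − 62.736 = 39.676 m.

Minimum gap ≈ 40 m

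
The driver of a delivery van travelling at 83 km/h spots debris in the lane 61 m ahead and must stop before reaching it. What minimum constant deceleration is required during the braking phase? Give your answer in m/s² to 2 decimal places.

Required deceleration ≈ 4.36 m/s²

83 km/h ÷ 3.6 = 23.0556 m/s.
v² = 2a·d ⇒ a = v²/(2d) = 23.0556² / (2 × 61.000) = 531.561 / 122.000 = 4.3571 m/s².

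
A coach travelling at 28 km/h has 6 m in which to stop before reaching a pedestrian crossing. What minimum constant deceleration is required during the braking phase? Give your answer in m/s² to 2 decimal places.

Required deceleration ≈ 5.04 m/s²

28 km/h ÷ 3.6 = 7.7778 m/s.
v² = 2a·d ⇒ a = v²/(2d) = 7.7778² / (2 × 6.000) = 60.494 / 12.000 = 5.0412 m/s².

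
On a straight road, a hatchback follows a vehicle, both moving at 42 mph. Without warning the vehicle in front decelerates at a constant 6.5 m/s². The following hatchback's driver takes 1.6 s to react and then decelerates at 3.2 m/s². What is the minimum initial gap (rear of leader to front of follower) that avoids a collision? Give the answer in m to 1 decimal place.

42 mph × 0.44704 = 18.7757 m/s.
Leader travels v²/(2a_L) = 352.527 / 13.000 = 27.117 m before stopping.
Follower covers v·t_r = 18.7757 × 1.6 = 30.041 m while reacting, then v²/(2a_F) = 352.527 / 6.400 = 55.082 m while braking, for a total of 30.041 + 55.082 = 85.123 m.
Since a_F ≤ a_L and the follower starts braking later, the follower is never slower than the leader, so the closest approach is when both have stopped.
Minimum gap = 85.123 − 27.117 = 58.006 m.

Minimum gap ≈ 58.0 m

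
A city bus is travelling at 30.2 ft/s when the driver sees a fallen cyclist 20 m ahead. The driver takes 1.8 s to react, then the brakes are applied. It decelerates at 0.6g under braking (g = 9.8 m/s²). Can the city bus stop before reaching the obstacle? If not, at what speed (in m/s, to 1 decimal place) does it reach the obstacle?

30.2 ft/s × 0.3048 = 9.2050 m/s.
a = 0.6 × 9.8 = 5.880 m/s².
Reaction distance = 9.2050 × 1.8 = 16.569 m.
Braking distance needed to stop: v²/(2a) = 84.732 / 11.760 = 7.205 m, so total needed = 16.569 + 7.205 = 23.774 m > 20 m — it cannot stop.
Distance remaining when braking begins: 20 − 16.569 = 3.431 m.
v² = v₀² − 2a·d = 84.732 − 2 × 5.880 × 3.431 = 44.383 m²/s².
v = √44.383 = 6.662 m/s.

No — it strikes the obstacle at 6.7 m/s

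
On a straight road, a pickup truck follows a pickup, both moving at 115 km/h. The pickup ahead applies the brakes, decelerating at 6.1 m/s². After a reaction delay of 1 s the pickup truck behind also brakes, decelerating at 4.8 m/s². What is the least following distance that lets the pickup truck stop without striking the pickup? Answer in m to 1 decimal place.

Minimum gap ≈ 54.6 m

115 km/h ÷ 3.6 = 31.9444 m/s.
Leader travels v²/(2a_L) = 1020.445 / 12.200 = 83.643 m before stopping.
Follower covers v·t_r = 31.9444 × 1 = 31.944 m while reacting, then v²/(2a_F) = 1020.445 / 9.600 = 106.296 m while braking, for a total of 31.944 + 106.296 = 138.240 m.
Since a_F ≤ a_L and the follower starts braking later, the follower is never slower than the leader, so the closest approach is when both have stopped.
Minimum gap = 138.240 − 83.643 = 54.597 m.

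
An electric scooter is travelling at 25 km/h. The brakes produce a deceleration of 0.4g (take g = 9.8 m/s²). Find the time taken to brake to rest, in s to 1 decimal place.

Braking time ≈ 1.8 s

25 km/h ÷ 3.6 = 6.9444 m/s.
a = 0.4 × 9.8 = 3.920 m/s².
Braking time = v/a = 6.9444 / 3.920 = 1.772 s.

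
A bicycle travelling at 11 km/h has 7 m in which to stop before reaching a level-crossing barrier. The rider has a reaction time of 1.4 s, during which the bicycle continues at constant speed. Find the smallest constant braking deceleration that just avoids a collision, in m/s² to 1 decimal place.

11 km/h ÷ 3.6 = 3.0556 m/s.
Distance covered during reaction = 3.0556 × 1.4 = 4.278 m.
Distance available for braking: 7 − 4.278 = 2.722 m.
v² = 2a·d ⇒ a = v²/(2d) = 3.0556² / (2 × 2.722) = 9.337 / 5.444 = 1.7151 m/s².

Required deceleration ≈ 1.7 m/s²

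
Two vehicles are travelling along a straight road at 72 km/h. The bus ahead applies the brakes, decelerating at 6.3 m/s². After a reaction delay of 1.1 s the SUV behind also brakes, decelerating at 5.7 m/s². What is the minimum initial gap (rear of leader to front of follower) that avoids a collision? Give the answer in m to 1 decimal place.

72 km/h ÷ 3.6 = 20.0000 m/s.
Leader travels v²/(2a_L) = 400.000 / 12.600 = 31.746 m before stopping.
Follower covers v·t_r = 20.0000 × 1.1 = 22.000 m while reacting, then v²/(2a_F) = 400.000 / 11.400 = 35.088 m while braking, for a total of 22.000 + 35.088 = 57.088 m.
Since a_F ≤ a_L and the follower starts braking later, the follower is never slower than the leader, so the closest approach is when both have stopped.
Minimum gap = 57.088 − 31.746 = 25.342 m.

Minimum gap ≈ 25.3 m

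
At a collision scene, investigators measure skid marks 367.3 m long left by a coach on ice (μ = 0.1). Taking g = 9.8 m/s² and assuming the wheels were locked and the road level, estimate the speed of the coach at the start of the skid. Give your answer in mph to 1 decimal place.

Deceleration a = μg = 0.1 × 9.8 = 0.980 m/s².
v = √(2a·d) = √(2 × 0.980 × 367.3) = √719.908 = 26.8311 m/s.
= 26.8311 ÷ 0.44704 = 60.019 mph.

Initial speed ≈ 60.0 mph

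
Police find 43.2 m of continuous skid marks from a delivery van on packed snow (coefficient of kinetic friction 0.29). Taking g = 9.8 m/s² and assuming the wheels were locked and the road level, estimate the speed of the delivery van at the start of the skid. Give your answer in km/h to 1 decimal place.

Initial speed ≈ 56.4 km/h

Deceleration a = μg = 0.29 × 9.8 = 2.842 m/s².
v = √(2a·d) = √(2 × 2.842 × 43.2) = √245.549 = 15.6700 m/s.
= 15.6700 × 3.6 = 56.412 km/h.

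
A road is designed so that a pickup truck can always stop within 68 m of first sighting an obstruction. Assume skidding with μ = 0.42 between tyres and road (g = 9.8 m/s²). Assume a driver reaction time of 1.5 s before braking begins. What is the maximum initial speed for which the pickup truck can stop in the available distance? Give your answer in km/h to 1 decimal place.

a = μg = 0.42 × 9.8 = 4.116 m/s².
Stopping distance: v·t_r + v²/(2a) = 68 with t_r = 1.5 s and a = 4.116 m/s².
So v² + 12.348 v − 559.78 = 0.
Positive root: v = −a·t_r + √((a·t_r)² + 2a·d) = −6.174 + √(38.118 + 559.78) = 18.2780 m/s.
18.2780 m/s × 3.6 = 65.801 km/h.

Maximum speed ≈ 65.8 km/h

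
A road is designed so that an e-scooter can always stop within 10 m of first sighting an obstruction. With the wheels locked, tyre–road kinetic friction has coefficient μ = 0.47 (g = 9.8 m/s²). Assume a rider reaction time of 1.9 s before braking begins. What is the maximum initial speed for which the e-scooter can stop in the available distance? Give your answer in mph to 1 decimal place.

Maximum speed ≈ 9.5 mph

a = μg = 0.47 × 9.8 = 4.606 m/s².
Stopping distance: v·t_r + v²/(2a) = 10 with t_r = 1.9 s and a = 4.606 m/s².
So v² + 17.503 v − 92.12 = 0.
Positive root: v = −a·t_r + √((a·t_r)² + 2a·d) = −8.751 + √(76.580 + 92.12) = 4.2375 m/s.
4.2375 m/s ÷ 0.44704 = 9.479 mph.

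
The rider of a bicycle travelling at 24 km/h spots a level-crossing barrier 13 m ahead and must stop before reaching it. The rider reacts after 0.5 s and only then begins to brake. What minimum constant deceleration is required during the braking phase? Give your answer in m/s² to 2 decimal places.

24 km/h ÷ 3.6 = 6.6667 m/s.
Distance covered during reaction = 6.6667 × 0.5 = 3.333 m.
Distance available for braking: 13 − 3.333 = 9.667 m.
v² = 2a·d ⇒ a = v²/(2d) = 6.6667² / (2 × 9.667) = 44.445 / 19.334 = 2.2988 m/s².

Required deceleration ≈ 2.30 m/s²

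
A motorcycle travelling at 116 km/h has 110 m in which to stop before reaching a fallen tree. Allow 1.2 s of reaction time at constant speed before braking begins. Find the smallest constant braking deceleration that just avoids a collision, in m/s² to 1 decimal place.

Required deceleration ≈ 7.3 m/s²

116 km/h ÷ 3.6 = 32.2222 m/s.
Distance covered during reaction = 32.2222 × 1.2 = 38.667 m.
Distance available for braking: 110 − 38.667 = 71.333 m.
v² = 2a·d ⇒ a = v²/(2d) = 32.2222² / (2 × 71.333) = 1038.270 / 142.666 = 7.2776 m/s².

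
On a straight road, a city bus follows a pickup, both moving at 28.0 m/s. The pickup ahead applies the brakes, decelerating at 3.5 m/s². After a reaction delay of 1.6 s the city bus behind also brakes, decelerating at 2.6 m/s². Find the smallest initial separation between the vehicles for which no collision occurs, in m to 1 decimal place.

Leader travels v²/(2a_L) = 784.000 / 7.000 = 112.000 m before stopping.
Follower covers v·t_r = 28.0000 × 1.6 = 44.800 m while reacting, then v²/(2a_F) = 784.000 / 5.200 = 150.769 m while braking, for a total of 44.800 + 150.769 = 195.569 m.
Since a_F ≤ a_L and the follower starts braking later, the follower is never slower than the leader, so the closest approach is when both have stopped.
Minimum gap = 195.569 − 112.000 = 83.569 m.

Minimum gap ≈ 83.6 m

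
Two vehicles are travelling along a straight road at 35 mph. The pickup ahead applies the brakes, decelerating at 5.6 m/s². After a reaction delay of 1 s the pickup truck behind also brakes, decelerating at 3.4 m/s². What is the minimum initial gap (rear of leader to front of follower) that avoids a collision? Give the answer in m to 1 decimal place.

Minimum gap ≈ 29.8 m

35 mph × 0.44704 = 15.6464 m/s.
Leader travels v²/(2a_L) = 244.810 / 11.200 = 21.858 m before stopping.
Follower covers v·t_r = 15.6464 × 1 = 15.646 m while reacting, then v²/(2a_F) = 244.810 / 6.800 = 36.001 m while braking, for a total of 15.646 + 36.001 = 51.647 m.
Since a_F ≤ a_L and the follower starts braking later, the follower is never slower than the leader, so the closest approach is when both have stopped.
Minimum gap = 51.647 − 21.858 = 29.789 m.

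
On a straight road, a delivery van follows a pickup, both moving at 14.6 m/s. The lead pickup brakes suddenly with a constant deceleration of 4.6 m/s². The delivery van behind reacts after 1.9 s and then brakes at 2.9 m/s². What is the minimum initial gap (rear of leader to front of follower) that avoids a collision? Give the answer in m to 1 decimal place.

Leader travels v²/(2a_L) = 213.160 / 9.200 = 23.170 m before stopping.
Follower covers v·t_r = 14.6000 × 1.9 = 27.740 m while reacting, then v²/(2a_F) = 213.160 / 5.800 = 36.752 m while braking, for a total of 27.740 + 36.752 = 64.492 m.
Since a_F ≤ a_L and the follower starts braking later, the follower is never slower than the leader, so the closest approach is when both have stopped.
Minimum gap = 64.492 − 23.170 = 41.322 m.

Minimum gap ≈ 41.3 m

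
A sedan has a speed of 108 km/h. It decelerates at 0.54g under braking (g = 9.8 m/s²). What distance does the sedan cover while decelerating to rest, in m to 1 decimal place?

Braking distance ≈ 85.0 m

108 km/h ÷ 3.6 = 30.0000 m/s.
a = 0.54 × 9.8 = 5.292 m/s².
Braking distance = v²/(2a) = 30.0000² / (2 × 5.292) = 900.000 / 10.584 = 85.034 m.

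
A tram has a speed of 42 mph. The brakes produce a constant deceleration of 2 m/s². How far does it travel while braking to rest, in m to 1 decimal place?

42 mph × 0.44704 = 18.7757 m/s.
Braking distance = v²/(2a) = 18.7757² / (2 × 2.000) = 352.527 / 4.000 = 88.132 m.

Braking distance ≈ 88.1 m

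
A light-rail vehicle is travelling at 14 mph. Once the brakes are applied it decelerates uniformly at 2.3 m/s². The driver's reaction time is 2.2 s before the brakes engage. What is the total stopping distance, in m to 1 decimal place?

Total stopping distance ≈ 22.3 m

14 mph × 0.44704 = 6.2586 m/s.
Reaction distance = v·t_r = 6.2586 × 2.2 = 13.769 m.
Braking distance = v²/(2a) = 6.2586² / (2 × 2.300) = 39.170 / 4.600 = 8.515 m.
Total = 13.769 + 8.515 = 22.284 m.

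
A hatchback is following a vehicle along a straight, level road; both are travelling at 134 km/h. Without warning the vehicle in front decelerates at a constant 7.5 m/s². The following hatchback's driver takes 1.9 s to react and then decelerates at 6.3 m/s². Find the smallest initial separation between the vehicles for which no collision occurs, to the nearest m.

134 km/h ÷ 3.6 = 37.2222 m/s.
Leader travels v²/(2a_L) = 1385.492 / 15.000 = 92.366 m before stopping.
Follower covers v·t_r = 37.2222 × 1.9 = 70.722 m while reacting, then v²/(2a_F) = 1385.492 / 12.600 = 109.960 m while braking, for a total of 70.722 + 109.960 = 180.682 m.
Since a_F ≤ a_L and the follower starts braking later, the follower is never slower than the leader, so the closest approach is when both have stopped.
Minimum gap = 180.682 − 92.366 = 88.316 m.

Minimum gap ≈ 88 m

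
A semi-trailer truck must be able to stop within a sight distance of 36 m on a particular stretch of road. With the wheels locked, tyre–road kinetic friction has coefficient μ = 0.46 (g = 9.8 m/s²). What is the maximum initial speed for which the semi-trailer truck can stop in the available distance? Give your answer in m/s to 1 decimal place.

Maximum speed ≈ 18.0 m/s

a = μg = 0.46 × 9.8 = 4.508 m/s².
v²/(2a) = d ⇒ v = √(2 × 4.508 × 36) = √324.58 = 18.0161 m/s.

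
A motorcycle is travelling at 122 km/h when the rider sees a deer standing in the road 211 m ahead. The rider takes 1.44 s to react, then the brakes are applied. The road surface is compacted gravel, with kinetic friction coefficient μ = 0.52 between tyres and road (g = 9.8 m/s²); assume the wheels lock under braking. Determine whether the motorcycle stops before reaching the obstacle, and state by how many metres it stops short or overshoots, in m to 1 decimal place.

Yes — it stops 49.5 m short of the obstacle

122 km/h ÷ 3.6 = 33.8889 m/s.
a = μg = 0.52 × 9.8 = 5.096 m/s².
Reaction distance = 33.8889 × 1.44 = 48.800 m.
Braking distance = v²/(2a) = 1148.458 / 10.192 = 112.682 m.
Total stopping distance = 48.800 + 112.682 = 161.482 m, vs 211 m available — it stops with 211 − 161.482 = 49.518 m to spare.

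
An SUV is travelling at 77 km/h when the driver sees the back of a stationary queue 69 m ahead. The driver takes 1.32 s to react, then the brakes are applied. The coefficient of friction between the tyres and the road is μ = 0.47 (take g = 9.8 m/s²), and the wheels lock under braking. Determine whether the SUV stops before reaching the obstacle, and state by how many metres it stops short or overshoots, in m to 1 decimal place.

77 km/h ÷ 3.6 = 21.3889 m/s.
a = μg = 0.47 × 9.8 = 4.606 m/s².
Reaction distance = 21.3889 × 1.32 = 28.233 m.
Braking distance = v²/(2a) = 457.485 / 9.212 = 49.662 m.
Total stopping distance = 28.233 + 49.662 = 77.895 m, vs 69 m available — it cannot stop in time and overshoots by 77.895 − 69 = 8.895 m.

No — it overshoots by 8.9 m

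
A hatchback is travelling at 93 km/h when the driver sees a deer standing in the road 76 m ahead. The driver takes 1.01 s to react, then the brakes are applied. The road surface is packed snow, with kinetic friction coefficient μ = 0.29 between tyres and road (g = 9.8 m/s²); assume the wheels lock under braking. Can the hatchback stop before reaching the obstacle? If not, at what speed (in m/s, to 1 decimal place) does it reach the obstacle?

93 km/h ÷ 3.6 = 25.8333 m/s.
a = μg = 0.29 × 9.8 = 2.842 m/s².
Reaction distance = 25.8333 × 1.01 = 26.092 m.
Braking distance needed to stop: v²/(2a) = 667.359 / 5.684 = 117.410 m, so total needed = 26.092 + 117.410 = 143.502 m > 76 m — it cannot stop.
Distance remaining when braking begins: 76 − 26.092 = 49.908 m.
v² = v₀² − 2a·d = 667.359 − 2 × 2.842 × 49.908 = 383.682 m²/s².
v = √383.682 = 19.588 m/s.

No — it strikes the obstacle at 19.6 m/s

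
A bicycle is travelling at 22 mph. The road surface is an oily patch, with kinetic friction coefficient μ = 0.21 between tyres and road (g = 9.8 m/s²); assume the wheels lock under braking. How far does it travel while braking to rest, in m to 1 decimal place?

22 mph × 0.44704 = 9.8349 m/s.
a = μg = 0.21 × 9.8 = 2.058 m/s².
Braking distance = v²/(2a) = 9.8349² / (2 × 2.058) = 96.725 / 4.116 = 23.500 m.

Braking distance ≈ 23.5 m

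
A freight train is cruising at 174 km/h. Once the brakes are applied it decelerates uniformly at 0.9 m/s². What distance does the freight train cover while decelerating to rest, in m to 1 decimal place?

174 km/h ÷ 3.6 = 48.3333 m/s.
Braking distance = v²/(2a) = 48.3333² / (2 × 0.900) = 2336.108 / 1.800 = 1297.838 m.

Braking distance ≈ 1297.8 m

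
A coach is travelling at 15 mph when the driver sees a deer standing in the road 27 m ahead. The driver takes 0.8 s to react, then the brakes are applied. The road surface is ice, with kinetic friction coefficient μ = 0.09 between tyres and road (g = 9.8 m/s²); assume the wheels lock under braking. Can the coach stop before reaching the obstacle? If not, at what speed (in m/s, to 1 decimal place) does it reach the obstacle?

15 mph × 0.44704 = 6.7056 m/s.
a = μg = 0.09 × 9.8 = 0.882 m/s².
Reaction distance = 6.7056 × 0.8 = 5.364 m.
Braking distance needed to stop: v²/(2a) = 44.965 / 1.764 = 25.490 m, so total needed = 5.364 + 25.490 = 30.854 m > 27 m — it cannot stop.
Distance remaining when braking begins: 27 − 5.364 = 21.636 m.
v² = v₀² − 2a·d = 44.965 − 2 × 0.882 × 21.636 = 6.799 m²/s².
v = √6.799 = 2.607 m/s.

No — it strikes the obstacle at 2.6 m/s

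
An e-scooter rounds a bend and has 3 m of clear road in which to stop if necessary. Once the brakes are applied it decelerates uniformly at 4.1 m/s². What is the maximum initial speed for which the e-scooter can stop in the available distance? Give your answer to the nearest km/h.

Maximum speed ≈ 18 km/h

v²/(2a) = d ⇒ v = √(2 × 4.100 × 3) = √24.60 = 4.9598 m/s.
4.9598 m/s × 3.6 = 17.855 km/h.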